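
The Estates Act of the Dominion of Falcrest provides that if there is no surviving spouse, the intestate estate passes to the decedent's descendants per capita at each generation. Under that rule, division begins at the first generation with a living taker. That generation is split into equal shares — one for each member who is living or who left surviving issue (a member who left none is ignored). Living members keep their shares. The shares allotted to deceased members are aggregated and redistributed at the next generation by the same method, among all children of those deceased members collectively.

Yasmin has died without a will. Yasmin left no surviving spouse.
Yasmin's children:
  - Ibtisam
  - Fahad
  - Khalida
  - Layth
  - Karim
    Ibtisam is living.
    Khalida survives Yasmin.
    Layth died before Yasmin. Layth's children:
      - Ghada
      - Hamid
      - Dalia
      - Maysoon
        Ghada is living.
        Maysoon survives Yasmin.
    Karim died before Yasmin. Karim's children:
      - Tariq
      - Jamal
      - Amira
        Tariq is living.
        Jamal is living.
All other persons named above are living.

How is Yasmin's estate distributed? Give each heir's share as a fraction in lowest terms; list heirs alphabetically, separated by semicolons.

There is no surviving spouse, so the entire estate passes to Yasmin's descendants per capita at each generation.
At generation 1 (Ibtisam, Fahad, Khalida, Layth, Karim) there are 5 shares of (1)/5 = 1/5 each.
Living: Ibtisam, Fahad, and Khalida — each takes 1/5.
Deceased: Layth and Karim. Their combined 2/5 is pooled and carried to generation 2.
At generation 2 (Ghada, Hamid, Dalia, Maysoon, Tariq, Jamal, Amira) there are 7 shares of (2/5)/7 = 2/35 each.
Living: Ghada, Hamid, Dalia, Maysoon, Tariq, Jamal, and Amira — each takes 2/35.

Amira 2/35; Dalia 2/35; Fahad 1/5; Ghada 2/35; Hamid 2/35; Ibtisam 1/5; Jamal 2/35; Khalida 1/5; Maysoon 2/35; Tariq 2/35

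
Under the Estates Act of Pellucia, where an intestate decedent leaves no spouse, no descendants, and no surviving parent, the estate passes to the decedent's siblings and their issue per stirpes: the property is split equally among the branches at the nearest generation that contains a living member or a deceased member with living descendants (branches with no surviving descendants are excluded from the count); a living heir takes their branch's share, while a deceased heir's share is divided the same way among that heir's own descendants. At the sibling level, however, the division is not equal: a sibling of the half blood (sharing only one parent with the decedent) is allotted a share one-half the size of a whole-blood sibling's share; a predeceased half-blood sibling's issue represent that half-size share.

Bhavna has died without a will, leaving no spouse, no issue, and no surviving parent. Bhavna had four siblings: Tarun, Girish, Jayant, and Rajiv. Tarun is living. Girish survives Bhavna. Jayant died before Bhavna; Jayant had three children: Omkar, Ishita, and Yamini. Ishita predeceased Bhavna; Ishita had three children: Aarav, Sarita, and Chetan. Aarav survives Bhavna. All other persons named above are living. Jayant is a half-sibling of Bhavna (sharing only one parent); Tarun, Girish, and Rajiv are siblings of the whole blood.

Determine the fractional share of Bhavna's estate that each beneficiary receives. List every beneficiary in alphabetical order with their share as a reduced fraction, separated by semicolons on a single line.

Aarav 1/63; Chetan 1/63; Girish 2/7; Omkar 1/21; Rajiv 2/7; Sarita 1/63; Tarun 2/7; Yamini 1/21

No spouse, descendants, or parent survives, so the estate passes to Bhavna's siblings per stirpes.
Half-blood siblings count for one-half the weight of whole-blood siblings at the initial division.
Dividing 1 in proportion to weights (total weight 7/2): Tarun (weight 1) → 2/7; Girish (weight 1) → 2/7; Jayant (weight 1/2) → 1/7; Rajiv (weight 1) → 2/7.
Tarun is living and takes 2/7.
Girish is living and takes 2/7.
Jayant predeceased; the 1/7 allotted to Jayant's branch passes to Jayant's issue by representation.
The 1/7 is divided into 3 equal shares of 1/21 among Omkar, Ishita, Yamini.
Omkar is living and takes 1/21.
Ishita predeceased; the 1/21 allotted to Ishita's branch passes to Ishita's issue by representation.
The 1/21 is divided into 3 equal shares of 1/63 among Aarav, Sarita, Chetan.
Aarav is living and takes 1/63.
Sarita is living and takes 1/63.
Chetan is living and takes 1/63.
Yamini is living and takes 1/21.
Rajiv is living and takes 2/7.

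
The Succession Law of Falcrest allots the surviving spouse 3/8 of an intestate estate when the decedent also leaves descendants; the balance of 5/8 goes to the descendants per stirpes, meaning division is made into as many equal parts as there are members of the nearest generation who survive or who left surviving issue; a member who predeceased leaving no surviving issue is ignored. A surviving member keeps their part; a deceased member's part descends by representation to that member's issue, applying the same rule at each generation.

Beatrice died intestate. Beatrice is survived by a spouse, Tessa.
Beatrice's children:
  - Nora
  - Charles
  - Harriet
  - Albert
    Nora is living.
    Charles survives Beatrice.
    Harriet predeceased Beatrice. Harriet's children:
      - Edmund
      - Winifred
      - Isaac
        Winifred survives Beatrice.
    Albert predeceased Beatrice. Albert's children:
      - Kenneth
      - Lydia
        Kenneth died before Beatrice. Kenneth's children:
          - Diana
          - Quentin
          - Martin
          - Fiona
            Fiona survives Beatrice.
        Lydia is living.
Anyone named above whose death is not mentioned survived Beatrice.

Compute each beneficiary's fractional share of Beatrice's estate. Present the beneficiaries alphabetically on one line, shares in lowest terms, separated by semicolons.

Charles 5/32; Diana 5/256; Edmund 5/96; Fiona 5/256; Isaac 5/96; Lydia 5/64; Martin 5/256; Nora 5/32; Quentin 5/256; Tessa 3/8; Winifred 5/96

Tessa, as surviving spouse, takes 3/8.
The remaining 5/8 passes to Beatrice's descendants per stirpes.
The 5/8 is divided into 4 equal shares of 5/32 among Nora, Charles, Harriet, Albert.
Nora is living and takes 5/32.
Charles is living and takes 5/32.
Harriet predeceased; the 5/32 allotted to Harriet's branch passes to Harriet's issue by representation.
The 5/32 is divided into 3 equal shares of 5/96 among Edmund, Winifred, Isaac.
Edmund is living and takes 5/96.
Winifred is living and takes 5/96.
Isaac is living and takes 5/96.
Albert predeceased; the 5/32 allotted to Albert's branch passes to Albert's issue by representation.
The 5/32 is divided into 2 equal shares of 5/64 among Kenneth, Lydia.
Kenneth predeceased; the 5/64 allotted to Kenneth's branch passes to Kenneth's issue by representation.
The 5/64 is divided into 4 equal shares of 5/256 among Diana, Quentin, Martin, Fiona.
Diana is living and takes 5/256.
Quentin is living and takes 5/256.
Martin is living and takes 5/256.
Fiona is living and takes 5/256.
Lydia is living and takes 5/64.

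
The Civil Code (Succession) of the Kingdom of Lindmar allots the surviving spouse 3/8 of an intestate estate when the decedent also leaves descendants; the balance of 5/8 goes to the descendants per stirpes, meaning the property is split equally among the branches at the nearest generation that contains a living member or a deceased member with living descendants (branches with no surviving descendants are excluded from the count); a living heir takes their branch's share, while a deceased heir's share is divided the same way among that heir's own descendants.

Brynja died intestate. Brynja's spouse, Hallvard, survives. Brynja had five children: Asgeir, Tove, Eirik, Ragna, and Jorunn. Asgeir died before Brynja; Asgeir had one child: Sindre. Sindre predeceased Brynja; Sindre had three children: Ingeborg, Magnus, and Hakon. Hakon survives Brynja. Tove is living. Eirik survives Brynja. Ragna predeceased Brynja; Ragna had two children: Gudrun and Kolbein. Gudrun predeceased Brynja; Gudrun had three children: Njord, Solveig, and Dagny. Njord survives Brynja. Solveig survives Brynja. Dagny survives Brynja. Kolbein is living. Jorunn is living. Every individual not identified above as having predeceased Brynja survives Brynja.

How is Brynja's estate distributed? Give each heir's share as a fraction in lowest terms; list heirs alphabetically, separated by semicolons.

Dagny 1/48; Eirik 1/8; Hakon 1/24; Hallvard 3/8; Ingeborg 1/24; Jorunn 1/8; Kolbein 1/16; Magnus 1/24; Njord 1/48; Solveig 1/48; Tove 1/8

Hallvard, as surviving spouse, takes 3/8.
The remaining 5/8 passes to Brynja's descendants per stirpes.
The 5/8 is divided into 5 equal shares of 1/8 among Asgeir, Tove, Eirik, Ragna, Jorunn.
Asgeir predeceased; the 1/8 allotted to Asgeir's branch passes to Asgeir's issue by representation.
Sindre's line is the sole branch at this level, so the full 1/8 passes to Sindre's issue by representation.
The 1/8 is divided into 3 equal shares of 1/24 among Ingeborg, Magnus, Hakon.
Ingeborg is living and takes 1/24.
Magnus is living and takes 1/24.
Hakon is living and takes 1/24.
Tove is living and takes 1/8.
Eirik is living and takes 1/8.
Ragna predeceased; the 1/8 allotted to Ragna's branch passes to Ragna's issue by representation.
The 1/8 is divided into 2 equal shares of 1/16 among Gudrun, Kolbein.
Gudrun predeceased; the 1/16 allotted to Gudrun's branch passes to Gudrun's issue by representation.
The 1/16 is divided into 3 equal shares of 1/48 among Njord, Solveig, Dagny.
Njord is living and takes 1/48.
Solveig is living and takes 1/48.
Dagny is living and takes 1/48.
Kolbein is living and takes 1/16.
Jorunn is living and takes 1/8.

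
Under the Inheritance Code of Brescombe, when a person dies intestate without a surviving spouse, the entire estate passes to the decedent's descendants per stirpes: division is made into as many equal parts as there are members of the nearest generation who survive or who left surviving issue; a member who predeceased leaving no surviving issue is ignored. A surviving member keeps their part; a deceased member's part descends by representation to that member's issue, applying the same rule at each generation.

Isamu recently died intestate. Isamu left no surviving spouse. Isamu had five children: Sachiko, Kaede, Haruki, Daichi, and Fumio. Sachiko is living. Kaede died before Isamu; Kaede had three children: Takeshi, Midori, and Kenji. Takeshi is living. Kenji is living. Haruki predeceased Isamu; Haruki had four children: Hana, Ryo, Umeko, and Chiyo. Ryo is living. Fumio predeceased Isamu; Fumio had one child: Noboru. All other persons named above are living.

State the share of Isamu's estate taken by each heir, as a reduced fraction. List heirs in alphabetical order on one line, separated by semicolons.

Chiyo 1/20; Daichi 1/5; Hana 1/20; Kenji 1/15; Midori 1/15; Noboru 1/5; Ryo 1/20; Sachiko 1/5; Takeshi 1/15; Umeko 1/20

There is no surviving spouse, so the entire estate passes to Isamu's descendants per stirpes.
The estate is divided into 5 equal shares of 1/5 among Sachiko, Kaede, Haruki, Daichi, Fumio.
Sachiko is living and takes 1/5.
Kaede predeceased; the 1/5 allotted to Kaede's branch passes to Kaede's issue by representation.
The 1/5 is divided into 3 equal shares of 1/15 among Takeshi, Midori, Kenji.
Takeshi is living and takes 1/15.
Midori is living and takes 1/15.
Kenji is living and takes 1/15.
Haruki predeceased; the 1/5 allotted to Haruki's branch passes to Haruki's issue by representation.
The 1/5 is divided into 4 equal shares of 1/20 among Hana, Ryo, Umeko, Chiyo.
Hana is living and takes 1/20.
Ryo is living and takes 1/20.
Umeko is living and takes 1/20.
Chiyo is living and takes 1/20.
Daichi is living and takes 1/5.
Fumio predeceased; the 1/5 allotted to Fumio's branch passes to Fumio's issue by representation.
Noboru is the sole taker at this level and receives the full 1/5.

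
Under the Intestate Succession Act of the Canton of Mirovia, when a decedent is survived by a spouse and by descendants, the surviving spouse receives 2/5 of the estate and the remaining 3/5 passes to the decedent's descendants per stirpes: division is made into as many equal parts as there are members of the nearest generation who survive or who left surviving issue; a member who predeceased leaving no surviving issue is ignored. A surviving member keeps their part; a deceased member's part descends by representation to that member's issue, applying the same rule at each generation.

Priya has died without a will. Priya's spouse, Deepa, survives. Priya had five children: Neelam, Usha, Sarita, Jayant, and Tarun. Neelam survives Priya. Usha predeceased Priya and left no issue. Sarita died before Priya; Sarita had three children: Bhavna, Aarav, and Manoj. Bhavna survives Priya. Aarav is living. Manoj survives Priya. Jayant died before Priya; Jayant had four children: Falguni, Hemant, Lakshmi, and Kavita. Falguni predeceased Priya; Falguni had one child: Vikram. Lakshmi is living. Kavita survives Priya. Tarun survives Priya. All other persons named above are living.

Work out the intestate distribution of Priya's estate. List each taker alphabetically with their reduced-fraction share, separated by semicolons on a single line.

Aarav 1/20; Bhavna 1/20; Deepa 2/5; Hemant 3/80; Kavita 3/80; Lakshmi 3/80; Manoj 1/20; Neelam 3/20; Tarun 3/20; Vikram 3/80

Deepa, as surviving spouse, takes 2/5.
The remaining 3/5 passes to Priya's descendants per stirpes.
Usha left no surviving issue, so that branch lapses and is disregarded.
The 3/5 is divided into 4 equal shares of 3/20 among Neelam, Sarita, Jayant, Tarun.
Neelam is living and takes 3/20.
Sarita predeceased; the 3/20 allotted to Sarita's branch passes to Sarita's issue by representation.
The 3/20 is divided into 3 equal shares of 1/20 among Bhavna, Aarav, Manoj.
Bhavna is living and takes 1/20.
Aarav is living and takes 1/20.
Manoj is living and takes 1/20.
Jayant predeceased; the 3/20 allotted to Jayant's branch passes to Jayant's issue by representation.
The 3/20 is divided into 4 equal shares of 3/80 among Falguni, Hemant, Lakshmi, Kavita.
Falguni predeceased; the 3/80 allotted to Falguni's branch passes to Falguni's issue by representation.
Vikram is the sole taker at this level and receives the full 3/80.
Hemant is living and takes 3/80.
Lakshmi is living and takes 3/80.
Kavita is living and takes 3/80.
Tarun is living and takes 3/20.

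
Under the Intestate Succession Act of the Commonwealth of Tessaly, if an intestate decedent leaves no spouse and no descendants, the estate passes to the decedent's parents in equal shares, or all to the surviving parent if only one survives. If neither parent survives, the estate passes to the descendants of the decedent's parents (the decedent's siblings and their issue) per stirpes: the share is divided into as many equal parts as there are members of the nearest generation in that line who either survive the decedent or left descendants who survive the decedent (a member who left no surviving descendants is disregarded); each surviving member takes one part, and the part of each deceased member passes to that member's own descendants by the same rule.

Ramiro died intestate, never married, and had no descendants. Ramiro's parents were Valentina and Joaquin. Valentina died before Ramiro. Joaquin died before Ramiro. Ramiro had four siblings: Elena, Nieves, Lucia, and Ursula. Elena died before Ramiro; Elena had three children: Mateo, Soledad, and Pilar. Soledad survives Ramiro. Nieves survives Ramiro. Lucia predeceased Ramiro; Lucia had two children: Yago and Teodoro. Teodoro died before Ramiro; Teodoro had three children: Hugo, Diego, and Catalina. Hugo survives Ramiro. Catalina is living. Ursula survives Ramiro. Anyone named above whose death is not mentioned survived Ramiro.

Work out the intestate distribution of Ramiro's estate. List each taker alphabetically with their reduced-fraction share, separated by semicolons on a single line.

Catalina 1/24; Diego 1/24; Hugo 1/24; Mateo 1/12; Nieves 1/4; Pilar 1/12; Soledad 1/12; Ursula 1/4; Yago 1/8

Neither parent survives and there are no descendants, so the estate passes to Ramiro's siblings and their issue per stirpes.
The estate is divided into 4 equal shares of 1/4 among Elena, Nieves, Lucia, Ursula.
Elena predeceased; the 1/4 allotted to Elena's branch passes to Elena's issue by representation.
The 1/4 is divided into 3 equal shares of 1/12 among Mateo, Soledad, Pilar.
Mateo is living and takes 1/12.
Soledad is living and takes 1/12.
Pilar is living and takes 1/12.
Nieves is living and takes 1/4.
Lucia predeceased; the 1/4 allotted to Lucia's branch passes to Lucia's issue by representation.
The 1/4 is divided into 2 equal shares of 1/8 among Yago, Teodoro.
Yago is living and takes 1/8.
Teodoro predeceased; the 1/8 allotted to Teodoro's branch passes to Teodoro's issue by representation.
The 1/8 is divided into 3 equal shares of 1/24 among Hugo, Diego, Catalina.
Hugo is living and takes 1/24.
Diego is living and takes 1/24.
Catalina is living and takes 1/24.
Ursula is living and takes 1/4.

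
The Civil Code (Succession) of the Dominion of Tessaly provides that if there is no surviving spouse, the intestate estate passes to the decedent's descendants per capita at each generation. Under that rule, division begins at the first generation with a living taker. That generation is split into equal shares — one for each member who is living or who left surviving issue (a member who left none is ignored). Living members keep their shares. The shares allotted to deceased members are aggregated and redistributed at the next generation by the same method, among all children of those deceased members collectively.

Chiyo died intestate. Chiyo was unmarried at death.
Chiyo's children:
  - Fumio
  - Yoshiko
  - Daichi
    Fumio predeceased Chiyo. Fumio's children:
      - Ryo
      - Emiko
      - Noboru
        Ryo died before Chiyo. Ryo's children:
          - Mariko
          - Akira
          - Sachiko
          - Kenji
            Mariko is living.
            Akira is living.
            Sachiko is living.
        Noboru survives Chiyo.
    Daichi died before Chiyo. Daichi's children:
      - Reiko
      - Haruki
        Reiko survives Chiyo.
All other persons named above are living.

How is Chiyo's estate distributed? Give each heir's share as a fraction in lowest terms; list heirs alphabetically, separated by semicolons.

There is no surviving spouse, so the entire estate passes to Chiyo's descendants per capita at each generation.
At generation 1 (Fumio, Yoshiko, Daichi) there are 3 shares of (1)/3 = 1/3 each.
Living: Yoshiko — each takes 1/3.
Deceased: Fumio and Daichi. Their combined 2/3 is pooled and carried to generation 2.
At generation 2 (Ryo, Emiko, Noboru, Reiko, Haruki) there are 5 shares of (2/3)/5 = 2/15 each.
Living: Emiko, Noboru, Reiko, and Haruki — each takes 2/15.
Deceased: Ryo. That 2/15 share is carried to generation 3.
At generation 3 (Mariko, Akira, Sachiko, Kenji) there are 4 shares of (2/15)/4 = 1/30 each.
Living: Mariko, Akira, Sachiko, and Kenji — each takes 1/30.

Akira 1/30; Emiko 2/15; Haruki 2/15; Kenji 1/30; Mariko 1/30; Noboru 2/15; Reiko 2/15; Sachiko 1/30; Yoshiko 1/3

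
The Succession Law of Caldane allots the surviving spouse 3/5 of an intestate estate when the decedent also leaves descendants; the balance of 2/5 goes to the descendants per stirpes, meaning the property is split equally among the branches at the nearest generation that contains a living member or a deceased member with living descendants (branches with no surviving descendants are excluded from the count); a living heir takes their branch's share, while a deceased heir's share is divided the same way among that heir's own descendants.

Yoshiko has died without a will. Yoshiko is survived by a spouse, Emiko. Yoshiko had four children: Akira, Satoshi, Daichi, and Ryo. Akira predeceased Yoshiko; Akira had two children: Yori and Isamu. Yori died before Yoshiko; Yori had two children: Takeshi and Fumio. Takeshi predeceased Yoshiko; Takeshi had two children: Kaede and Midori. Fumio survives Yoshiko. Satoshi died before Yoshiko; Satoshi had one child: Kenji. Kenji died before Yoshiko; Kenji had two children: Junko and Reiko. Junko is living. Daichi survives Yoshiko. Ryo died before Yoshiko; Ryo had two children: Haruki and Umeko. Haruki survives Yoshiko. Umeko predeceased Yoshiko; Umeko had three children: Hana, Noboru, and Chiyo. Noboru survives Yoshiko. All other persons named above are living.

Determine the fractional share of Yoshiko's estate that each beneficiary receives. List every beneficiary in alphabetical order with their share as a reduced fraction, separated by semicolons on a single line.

Emiko, as surviving spouse, takes 3/5.
The remaining 2/5 passes to Yoshiko's descendants per stirpes.
The 2/5 is divided into 4 equal shares of 1/10 among Akira, Satoshi, Daichi, Ryo.
Akira predeceased; the 1/10 allotted to Akira's branch passes to Akira's issue by representation.
The 1/10 is divided into 2 equal shares of 1/20 among Yori, Isamu.
Yori predeceased; the 1/20 allotted to Yori's branch passes to Yori's issue by representation.
The 1/20 is divided into 2 equal shares of 1/40 among Takeshi, Fumio.
Takeshi predeceased; the 1/40 allotted to Takeshi's branch passes to Takeshi's issue by representation.
The 1/40 is divided into 2 equal shares of 1/80 among Kaede, Midori.
Kaede is living and takes 1/80.
Midori is living and takes 1/80.
Fumio is living and takes 1/40.
Isamu is living and takes 1/20.
Satoshi predeceased; the 1/10 allotted to Satoshi's branch passes to Satoshi's issue by representation.
Kenji's line is the sole branch at this level, so the full 1/10 passes to Kenji's issue by representation.
The 1/10 is divided into 2 equal shares of 1/20 among Junko, Reiko.
Junko is living and takes 1/20.
Reiko is living and takes 1/20.
Daichi is living and takes 1/10.
Ryo predeceased; the 1/10 allotted to Ryo's branch passes to Ryo's issue by representation.
The 1/10 is divided into 2 equal shares of 1/20 among Haruki, Umeko.
Haruki is living and takes 1/20.
Umeko predeceased; the 1/20 allotted to Umeko's branch passes to Umeko's issue by representation.
The 1/20 is divided into 3 equal shares of 1/60 among Hana, Noboru, Chiyo.
Hana is living and takes 1/60.
Noboru is living and takes 1/60.
Chiyo is living and takes 1/60.

Chiyo 1/60; Daichi 1/10; Emiko 3/5; Fumio 1/40; Hana 1/60; Haruki 1/20; Isamu 1/20; Junko 1/20; Kaede 1/80; Midori 1/80; Noboru 1/60; Reiko 1/20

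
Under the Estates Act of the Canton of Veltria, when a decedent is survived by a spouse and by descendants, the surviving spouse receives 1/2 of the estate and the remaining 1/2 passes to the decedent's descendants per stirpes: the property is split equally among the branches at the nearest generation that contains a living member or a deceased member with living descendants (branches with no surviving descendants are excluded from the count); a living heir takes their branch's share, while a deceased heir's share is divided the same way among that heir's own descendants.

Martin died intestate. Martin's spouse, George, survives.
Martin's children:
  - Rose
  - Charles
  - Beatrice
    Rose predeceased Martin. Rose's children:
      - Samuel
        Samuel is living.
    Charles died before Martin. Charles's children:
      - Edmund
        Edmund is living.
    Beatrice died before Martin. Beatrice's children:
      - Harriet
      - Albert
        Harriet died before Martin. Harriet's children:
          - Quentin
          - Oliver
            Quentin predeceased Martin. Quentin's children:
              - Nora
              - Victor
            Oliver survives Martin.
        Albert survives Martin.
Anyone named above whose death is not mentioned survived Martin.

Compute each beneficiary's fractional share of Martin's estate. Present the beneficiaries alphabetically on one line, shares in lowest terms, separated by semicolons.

Albert 1/12; Edmund 1/6; George 1/2; Nora 1/48; Oliver 1/24; Samuel 1/6; Victor 1/48

George, as surviving spouse, takes 1/2.
The remaining 1/2 passes to Martin's descendants per stirpes.
The 1/2 is divided into 3 equal shares of 1/6 among Rose, Charles, Beatrice.
Rose predeceased; the 1/6 allotted to Rose's branch passes to Rose's issue by representation.
Samuel is the sole taker at this level and receives the full 1/6.
Charles predeceased; the 1/6 allotted to Charles's branch passes to Charles's issue by representation.
Edmund is the sole taker at this level and receives the full 1/6.
Beatrice predeceased; the 1/6 allotted to Beatrice's branch passes to Beatrice's issue by representation.
The 1/6 is divided into 2 equal shares of 1/12 among Harriet, Albert.
Harriet predeceased; the 1/12 allotted to Harriet's branch passes to Harriet's issue by representation.
The 1/12 is divided into 2 equal shares of 1/24 among Quentin, Oliver.
Quentin predeceased; the 1/24 allotted to Quentin's branch passes to Quentin's issue by representation.
The 1/24 is divided into 2 equal shares of 1/48 among Nora, Victor.
Nora is living and takes 1/48.
Victor is living and takes 1/48.
Oliver is living and takes 1/24.
Albert is living and takes 1/12.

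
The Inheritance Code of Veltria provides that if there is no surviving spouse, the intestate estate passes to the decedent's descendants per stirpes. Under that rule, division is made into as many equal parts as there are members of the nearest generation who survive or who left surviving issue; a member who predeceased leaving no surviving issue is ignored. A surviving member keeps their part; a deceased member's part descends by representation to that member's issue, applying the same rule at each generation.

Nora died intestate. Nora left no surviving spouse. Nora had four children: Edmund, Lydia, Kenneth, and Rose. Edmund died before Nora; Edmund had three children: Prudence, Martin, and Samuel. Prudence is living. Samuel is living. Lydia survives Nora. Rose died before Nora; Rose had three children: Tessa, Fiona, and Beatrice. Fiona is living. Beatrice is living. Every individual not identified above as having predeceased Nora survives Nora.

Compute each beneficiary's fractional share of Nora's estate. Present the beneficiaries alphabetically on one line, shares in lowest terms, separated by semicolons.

Beatrice 1/12; Fiona 1/12; Kenneth 1/4; Lydia 1/4; Martin 1/12; Prudence 1/12; Samuel 1/12; Tessa 1/12

There is no surviving spouse, so the entire estate passes to Nora's descendants per stirpes.
The estate is divided into 4 equal shares of 1/4 among Edmund, Lydia, Kenneth, Rose.
Edmund predeceased; the 1/4 allotted to Edmund's branch passes to Edmund's issue by representation.
The 1/4 is divided into 3 equal shares of 1/12 among Prudence, Martin, Samuel.
Prudence is living and takes 1/12.
Martin is living and takes 1/12.
Samuel is living and takes 1/12.
Lydia is living and takes 1/4.
Kenneth is living and takes 1/4.
Rose predeceased; the 1/4 allotted to Rose's branch passes to Rose's issue by representation.
The 1/4 is divided into 3 equal shares of 1/12 among Tessa, Fiona, Beatrice.
Tessa is living and takes 1/12.
Fiona is living and takes 1/12.
Beatrice is living and takes 1/12.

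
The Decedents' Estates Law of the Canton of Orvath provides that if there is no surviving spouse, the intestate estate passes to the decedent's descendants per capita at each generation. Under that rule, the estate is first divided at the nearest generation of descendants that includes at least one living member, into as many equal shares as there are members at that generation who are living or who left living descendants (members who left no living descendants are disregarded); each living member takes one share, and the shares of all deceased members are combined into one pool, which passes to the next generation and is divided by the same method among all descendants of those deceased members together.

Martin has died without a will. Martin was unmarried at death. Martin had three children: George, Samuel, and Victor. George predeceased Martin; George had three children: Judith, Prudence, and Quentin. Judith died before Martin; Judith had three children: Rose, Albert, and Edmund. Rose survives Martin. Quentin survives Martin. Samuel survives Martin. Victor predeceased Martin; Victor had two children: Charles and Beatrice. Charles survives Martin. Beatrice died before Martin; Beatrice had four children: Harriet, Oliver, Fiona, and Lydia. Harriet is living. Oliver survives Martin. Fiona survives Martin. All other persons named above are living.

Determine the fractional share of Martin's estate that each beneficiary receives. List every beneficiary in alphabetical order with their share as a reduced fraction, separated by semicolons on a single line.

Albert 4/105; Charles 2/15; Edmund 4/105; Fiona 4/105; Harriet 4/105; Lydia 4/105; Oliver 4/105; Prudence 2/15; Quentin 2/15; Rose 4/105; Samuel 1/3

There is no surviving spouse, so the entire estate passes to Martin's descendants per capita at each generation.
At generation 1 (George, Samuel, Victor) there are 3 shares of (1)/3 = 1/3 each.
Living: Samuel — each takes 1/3.
Deceased: George and Victor. Their combined 2/3 is pooled and carried to generation 2.
At generation 2 (Judith, Prudence, Quentin, Charles, Beatrice) there are 5 shares of (2/3)/5 = 2/15 each.
Living: Prudence, Quentin, and Charles — each takes 2/15.
Deceased: Judith and Beatrice. Their combined 4/15 is pooled and carried to generation 3.
At generation 3 (Rose, Albert, Edmund, Harriet, Oliver, Fiona, Lydia) there are 7 shares of (4/15)/7 = 4/105 each.
Living: Rose, Albert, Edmund, Harriet, Oliver, Fiona, and Lydia — each takes 4/105.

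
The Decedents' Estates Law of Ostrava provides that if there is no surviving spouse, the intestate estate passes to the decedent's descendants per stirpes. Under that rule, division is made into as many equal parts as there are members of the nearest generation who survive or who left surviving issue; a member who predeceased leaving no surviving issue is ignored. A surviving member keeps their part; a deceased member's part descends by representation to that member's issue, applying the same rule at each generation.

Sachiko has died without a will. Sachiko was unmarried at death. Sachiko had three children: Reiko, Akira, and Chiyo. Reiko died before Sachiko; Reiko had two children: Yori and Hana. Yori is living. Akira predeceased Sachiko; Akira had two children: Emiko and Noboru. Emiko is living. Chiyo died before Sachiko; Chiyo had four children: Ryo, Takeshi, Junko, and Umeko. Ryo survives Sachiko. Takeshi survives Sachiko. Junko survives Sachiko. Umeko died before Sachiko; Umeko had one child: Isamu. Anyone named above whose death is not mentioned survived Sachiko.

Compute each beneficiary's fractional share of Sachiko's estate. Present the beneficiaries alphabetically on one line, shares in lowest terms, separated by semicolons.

Emiko 1/6; Hana 1/6; Isamu 1/12; Junko 1/12; Noboru 1/6; Ryo 1/12; Takeshi 1/12; Yori 1/6

There is no surviving spouse, so the entire estate passes to Sachiko's descendants per stirpes.
The estate is divided into 3 equal shares of 1/3 among Reiko, Akira, Chiyo.
Reiko predeceased; the 1/3 allotted to Reiko's branch passes to Reiko's issue by representation.
The 1/3 is divided into 2 equal shares of 1/6 among Yori, Hana.
Yori is living and takes 1/6.
Hana is living and takes 1/6.
Akira predeceased; the 1/3 allotted to Akira's branch passes to Akira's issue by representation.
The 1/3 is divided into 2 equal shares of 1/6 among Emiko, Noboru.
Emiko is living and takes 1/6.
Noboru is living and takes 1/6.
Chiyo predeceased; the 1/3 allotted to Chiyo's branch passes to Chiyo's issue by representation.
The 1/3 is divided into 4 equal shares of 1/12 among Ryo, Takeshi, Junko, Umeko.
Ryo is living and takes 1/12.
Takeshi is living and takes 1/12.
Junko is living and takes 1/12.
Umeko predeceased; the 1/12 allotted to Umeko's branch passes to Umeko's issue by representation.
Isamu is the sole taker at this level and receives the full 1/12.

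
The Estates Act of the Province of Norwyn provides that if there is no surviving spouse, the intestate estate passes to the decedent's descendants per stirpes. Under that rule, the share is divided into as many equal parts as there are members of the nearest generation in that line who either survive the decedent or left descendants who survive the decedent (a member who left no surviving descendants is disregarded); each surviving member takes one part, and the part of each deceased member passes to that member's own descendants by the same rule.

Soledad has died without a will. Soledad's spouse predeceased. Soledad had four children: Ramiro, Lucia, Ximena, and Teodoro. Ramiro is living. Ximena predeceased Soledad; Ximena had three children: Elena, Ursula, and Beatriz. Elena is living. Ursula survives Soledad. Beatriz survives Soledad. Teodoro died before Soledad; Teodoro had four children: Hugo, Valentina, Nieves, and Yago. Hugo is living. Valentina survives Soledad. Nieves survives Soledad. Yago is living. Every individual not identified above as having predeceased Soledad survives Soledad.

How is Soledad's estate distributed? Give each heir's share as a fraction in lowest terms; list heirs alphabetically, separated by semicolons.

There is no surviving spouse, so the entire estate passes to Soledad's descendants per stirpes.
The estate is divided into 4 equal shares of 1/4 among Ramiro, Lucia, Ximena, Teodoro.
Ramiro is living and takes 1/4.
Lucia is living and takes 1/4.
Ximena predeceased; the 1/4 allotted to Ximena's branch passes to Ximena's issue by representation.
The 1/4 is divided into 3 equal shares of 1/12 among Elena, Ursula, Beatriz.
Elena is living and takes 1/12.
Ursula is living and takes 1/12.
Beatriz is living and takes 1/12.
Teodoro predeceased; the 1/4 allotted to Teodoro's branch passes to Teodoro's issue by representation.
The 1/4 is divided into 4 equal shares of 1/16 among Hugo, Valentina, Nieves, Yago.
Hugo is living and takes 1/16.
Valentina is living and takes 1/16.
Nieves is living and takes 1/16.
Yago is living and takes 1/16.

Beatriz 1/12; Elena 1/12; Hugo 1/16; Lucia 1/4; Nieves 1/16; Ramiro 1/4; Ursula 1/12; Valentina 1/16; Yago 1/16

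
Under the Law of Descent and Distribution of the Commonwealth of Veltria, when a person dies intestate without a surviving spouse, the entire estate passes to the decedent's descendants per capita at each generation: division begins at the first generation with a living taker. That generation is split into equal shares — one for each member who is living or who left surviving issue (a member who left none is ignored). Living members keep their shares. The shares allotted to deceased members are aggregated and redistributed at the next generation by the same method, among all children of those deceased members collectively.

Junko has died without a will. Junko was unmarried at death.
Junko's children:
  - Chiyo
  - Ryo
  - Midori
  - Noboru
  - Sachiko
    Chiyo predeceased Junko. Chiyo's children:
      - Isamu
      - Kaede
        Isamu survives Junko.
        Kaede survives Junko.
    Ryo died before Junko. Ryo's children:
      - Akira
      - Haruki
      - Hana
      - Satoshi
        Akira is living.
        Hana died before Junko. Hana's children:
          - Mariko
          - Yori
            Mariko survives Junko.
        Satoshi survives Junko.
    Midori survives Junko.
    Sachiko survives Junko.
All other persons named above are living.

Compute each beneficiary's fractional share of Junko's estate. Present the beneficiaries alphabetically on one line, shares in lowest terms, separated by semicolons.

Akira 1/15; Haruki 1/15; Isamu 1/15; Kaede 1/15; Mariko 1/30; Midori 1/5; Noboru 1/5; Sachiko 1/5; Satoshi 1/15; Yori 1/30

There is no surviving spouse, so the entire estate passes to Junko's descendants per capita at each generation.
At generation 1 (Chiyo, Ryo, Midori, Noboru, Sachiko) there are 5 shares of (1)/5 = 1/5 each.
Living: Midori, Noboru, and Sachiko — each takes 1/5.
Deceased: Chiyo and Ryo. Their combined 2/5 is pooled and carried to generation 2.
At generation 2 (Isamu, Kaede, Akira, Haruki, Hana, Satoshi) there are 6 shares of (2/5)/6 = 1/15 each.
Living: Isamu, Kaede, Akira, Haruki, and Satoshi — each takes 1/15.
Deceased: Hana. That 1/15 share is carried to generation 3.
At generation 3 (Mariko, Yori) there are 2 shares of (1/15)/2 = 1/30 each.
Living: Mariko and Yori — each takes 1/30.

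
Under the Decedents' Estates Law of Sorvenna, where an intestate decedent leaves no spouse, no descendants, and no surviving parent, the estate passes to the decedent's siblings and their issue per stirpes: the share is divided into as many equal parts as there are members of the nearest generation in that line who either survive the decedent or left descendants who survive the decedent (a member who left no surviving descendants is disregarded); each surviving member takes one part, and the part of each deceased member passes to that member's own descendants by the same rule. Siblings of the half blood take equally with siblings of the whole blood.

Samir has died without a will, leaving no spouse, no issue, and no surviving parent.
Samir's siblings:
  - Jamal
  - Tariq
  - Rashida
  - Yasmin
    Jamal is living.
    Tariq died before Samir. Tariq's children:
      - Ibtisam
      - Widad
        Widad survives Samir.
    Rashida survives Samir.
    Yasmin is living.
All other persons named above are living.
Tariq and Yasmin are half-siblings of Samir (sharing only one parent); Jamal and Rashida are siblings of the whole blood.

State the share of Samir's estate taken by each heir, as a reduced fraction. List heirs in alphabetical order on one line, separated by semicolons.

No spouse, descendants, or parent survives, so the estate passes to Samir's siblings per stirpes.
Half-blood and whole-blood siblings take equally under the stated rule.
The estate is divided into 4 equal shares of 1/4 among Jamal, Tariq, Rashida, Yasmin.
Jamal is living and takes 1/4.
Tariq predeceased; the 1/4 allotted to Tariq's branch passes to Tariq's issue by representation.
The 1/4 is divided into 2 equal shares of 1/8 among Ibtisam, Widad.
Ibtisam is living and takes 1/8.
Widad is living and takes 1/8.
Rashida is living and takes 1/4.
Yasmin is living and takes 1/4.

Ibtisam 1/8; Jamal 1/4; Rashida 1/4; Widad 1/8; Yasmin 1/4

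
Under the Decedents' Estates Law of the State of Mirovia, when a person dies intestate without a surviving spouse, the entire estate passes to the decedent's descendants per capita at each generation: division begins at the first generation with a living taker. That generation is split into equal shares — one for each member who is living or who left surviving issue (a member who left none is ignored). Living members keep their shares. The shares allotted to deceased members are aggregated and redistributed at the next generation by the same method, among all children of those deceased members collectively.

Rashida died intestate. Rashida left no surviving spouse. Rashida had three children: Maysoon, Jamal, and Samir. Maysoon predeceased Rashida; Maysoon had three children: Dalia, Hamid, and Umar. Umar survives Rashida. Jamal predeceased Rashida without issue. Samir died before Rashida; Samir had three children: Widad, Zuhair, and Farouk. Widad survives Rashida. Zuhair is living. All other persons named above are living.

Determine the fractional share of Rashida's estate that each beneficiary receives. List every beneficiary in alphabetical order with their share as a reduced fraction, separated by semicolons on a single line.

There is no surviving spouse, so the entire estate passes to Rashida's descendants per capita at each generation.
No one at generation 1 (Maysoon, Samir) is living; moving to the next generation.
At generation 2 (Dalia, Hamid, Umar, Widad, Zuhair, Farouk) there are 6 shares of (1)/6 = 1/6 each.
Living: Dalia, Hamid, Umar, Widad, Zuhair, and Farouk — each takes 1/6.

Dalia 1/6; Farouk 1/6; Hamid 1/6; Umar 1/6; Widad 1/6; Zuhair 1/6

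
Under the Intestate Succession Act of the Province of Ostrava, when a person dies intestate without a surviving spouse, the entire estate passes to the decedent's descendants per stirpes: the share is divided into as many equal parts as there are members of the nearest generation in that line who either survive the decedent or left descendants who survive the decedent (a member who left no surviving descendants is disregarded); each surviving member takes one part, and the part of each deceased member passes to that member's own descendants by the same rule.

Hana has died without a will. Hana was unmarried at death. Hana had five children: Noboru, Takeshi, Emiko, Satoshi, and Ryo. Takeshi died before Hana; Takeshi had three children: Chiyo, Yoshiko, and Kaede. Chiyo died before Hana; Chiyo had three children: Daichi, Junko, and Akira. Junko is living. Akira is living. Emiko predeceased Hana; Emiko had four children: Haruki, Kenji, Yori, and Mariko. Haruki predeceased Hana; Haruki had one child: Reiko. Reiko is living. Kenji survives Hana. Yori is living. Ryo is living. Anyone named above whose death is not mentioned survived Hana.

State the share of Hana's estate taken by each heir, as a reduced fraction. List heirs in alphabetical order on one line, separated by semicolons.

There is no surviving spouse, so the entire estate passes to Hana's descendants per stirpes.
The estate is divided into 5 equal shares of 1/5 among Noboru, Takeshi, Emiko, Satoshi, Ryo.
Noboru is living and takes 1/5.
Takeshi predeceased; the 1/5 allotted to Takeshi's branch passes to Takeshi's issue by representation.
The 1/5 is divided into 3 equal shares of 1/15 among Chiyo, Yoshiko, Kaede.
Chiyo predeceased; the 1/15 allotted to Chiyo's branch passes to Chiyo's issue by representation.
The 1/15 is divided into 3 equal shares of 1/45 among Daichi, Junko, Akira.
Daichi is living and takes 1/45.
Junko is living and takes 1/45.
Akira is living and takes 1/45.
Yoshiko is living and takes 1/15.
Kaede is living and takes 1/15.
Emiko predeceased; the 1/5 allotted to Emiko's branch passes to Emiko's issue by representation.
The 1/5 is divided into 4 equal shares of 1/20 among Haruki, Kenji, Yori, Mariko.
Haruki predeceased; the 1/20 allotted to Haruki's branch passes to Haruki's issue by representation.
Reiko is the sole taker at this level and receives the full 1/20.
Kenji is living and takes 1/20.
Yori is living and takes 1/20.
Mariko is living and takes 1/20.
Satoshi is living and takes 1/5.
Ryo is living and takes 1/5.

Akira 1/45; Daichi 1/45; Junko 1/45; Kaede 1/15; Kenji 1/20; Mariko 1/20; Noboru 1/5; Reiko 1/20; Ryo 1/5; Satoshi 1/5; Yori 1/20; Yoshiko 1/15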